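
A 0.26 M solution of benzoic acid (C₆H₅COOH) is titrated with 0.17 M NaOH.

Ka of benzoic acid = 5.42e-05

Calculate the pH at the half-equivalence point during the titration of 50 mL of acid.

At half-equivalence [HA] = [A⁻], so Henderson-Hasselbalch gives pH = pKa = -log(5.42e-05) = 4.27.

pH = pKa = 4.27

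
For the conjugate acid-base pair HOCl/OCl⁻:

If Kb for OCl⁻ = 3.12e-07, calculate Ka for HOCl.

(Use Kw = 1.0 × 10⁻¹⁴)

For a conjugate pair Ka × Kb = Kw, so Ka = Kw/Kb = 1.0 × 10⁻¹⁴ / 3.12e-07 = 3.21e-08.

K_a = 3.21e-08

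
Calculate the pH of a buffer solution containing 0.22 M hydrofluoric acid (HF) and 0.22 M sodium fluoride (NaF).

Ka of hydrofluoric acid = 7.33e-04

pKa = -log(7.33e-04) = 3.13. pH = pKa + log([A⁻]/[HA]) = 3.13 + log(0.22/0.22)

pH = 3.13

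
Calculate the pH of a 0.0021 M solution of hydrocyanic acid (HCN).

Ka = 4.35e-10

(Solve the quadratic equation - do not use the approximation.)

x² + Ka×x - Ka×C = 0. Using quadratic formula: [H⁺] = 9.5555e-07

pH = 6.02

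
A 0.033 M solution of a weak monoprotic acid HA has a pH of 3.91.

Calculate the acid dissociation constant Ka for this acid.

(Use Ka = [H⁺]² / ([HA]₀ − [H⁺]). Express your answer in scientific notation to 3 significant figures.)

[H⁺] = 10^(−pH) = 10^(−3.91) = 1.230e-04 M. For HA ⇌ H⁺ + A⁻, Ka = [H⁺][A⁻]/[HA] = [H⁺]² / ([HA]₀ − [H⁺]) = (1.230e-04)² / (0.033 − 1.230e-04) = 4.60e-07.

K_a = 4.60e-07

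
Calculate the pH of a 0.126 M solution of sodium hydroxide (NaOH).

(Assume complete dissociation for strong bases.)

[OH⁻] = 0.126 M for strong base. pOH = -log[OH⁻] = 0.90, pH = 14 - pOH

pH = 13.10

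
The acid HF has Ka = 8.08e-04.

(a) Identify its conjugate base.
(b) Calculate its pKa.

(a) The conjugate base is formed by removing one H⁺ from HF, giving F⁻. (b) pKa = -log(Ka) = -log(8.08e-04) = 3.09.

Conjugate base: F⁻; pK_a = 3.09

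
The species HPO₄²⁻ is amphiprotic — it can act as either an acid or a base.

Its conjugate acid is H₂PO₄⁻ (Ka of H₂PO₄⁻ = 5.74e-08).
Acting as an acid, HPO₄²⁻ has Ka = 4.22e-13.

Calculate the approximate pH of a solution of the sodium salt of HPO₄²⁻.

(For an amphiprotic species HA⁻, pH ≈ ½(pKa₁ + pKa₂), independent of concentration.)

pKa₁ = -log(5.74e-08) = 7.24; pKa₂ = -log(4.22e-13) = 12.37. For an amphiprotic species, pH ≈ ½(pKa₁ + pKa₂) = ½(7.24 + 12.37) = 9.81.

pH = 9.81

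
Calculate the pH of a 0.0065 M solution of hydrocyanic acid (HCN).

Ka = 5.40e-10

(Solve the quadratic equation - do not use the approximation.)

x² + Ka×x - Ka×C = 0. Using quadratic formula: [H⁺] = 1.8732e-06

pH = 5.73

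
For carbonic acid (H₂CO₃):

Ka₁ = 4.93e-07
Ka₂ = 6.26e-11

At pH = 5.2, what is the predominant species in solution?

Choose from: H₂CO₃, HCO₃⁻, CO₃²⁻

pKa₁ = 6.31, pKa₂ = 10.20. For a polyprotic acid the predominant species crosses at each pKa: below pKa_n the protonated form dominates, above it the deprotonated form does. At pH = 5.2, the predominant species is H₂CO₃.

H₂CO₃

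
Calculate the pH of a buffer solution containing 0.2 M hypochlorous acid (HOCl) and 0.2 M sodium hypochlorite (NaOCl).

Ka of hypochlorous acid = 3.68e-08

pKa = -log(3.68e-08) = 7.43. pH = pKa + log([A⁻]/[HA]) = 7.43 + log(0.2/0.2)

pH = 7.43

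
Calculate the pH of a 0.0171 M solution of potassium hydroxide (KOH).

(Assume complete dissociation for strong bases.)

[OH⁻] = 0.0171 M for strong base. pOH = -log[OH⁻] = 1.77, pH = 14 - pOH

pH = 12.23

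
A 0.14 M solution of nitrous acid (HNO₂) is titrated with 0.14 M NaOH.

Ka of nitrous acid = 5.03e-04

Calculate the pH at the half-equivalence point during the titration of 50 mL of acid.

At half-equivalence [HA] = [A⁻], so Henderson-Hasselbalch gives pH = pKa = -log(5.03e-04) = 3.30.

pH = pKa = 3.30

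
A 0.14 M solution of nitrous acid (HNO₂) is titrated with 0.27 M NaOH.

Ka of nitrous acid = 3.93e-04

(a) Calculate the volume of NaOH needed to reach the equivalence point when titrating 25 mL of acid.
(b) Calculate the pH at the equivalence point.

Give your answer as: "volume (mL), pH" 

moles acid = 0.14 × 25/1000 = 0.0035 mol; V_base = moles/0.27 × 1000 = 13.0 mL. At equivalence only the conjugate base is present: [A⁻] = 0.0035/0.038 = 9.2195e-02 M. Kb = Kw/Ka = 2.54e-11; [OH⁻] = √(Kb × [A⁻]) = 1.5316e-06; pOH = 5.81; pH = 14 - pOH = 8.19.

V = 13.0 mL, pH = 8.19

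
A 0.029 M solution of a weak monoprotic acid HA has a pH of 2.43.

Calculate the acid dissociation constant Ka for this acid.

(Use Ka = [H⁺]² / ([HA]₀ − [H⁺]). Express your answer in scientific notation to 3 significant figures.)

[H⁺] = 10^(−pH) = 10^(−2.43) = 3.715e-03 M. For HA ⇌ H⁺ + A⁻, Ka = [H⁺][A⁻]/[HA] = [H⁺]² / ([HA]₀ − [H⁺]) = (3.715e-03)² / (0.029 − 3.715e-03) = 5.46e-04.

K_a = 5.46e-04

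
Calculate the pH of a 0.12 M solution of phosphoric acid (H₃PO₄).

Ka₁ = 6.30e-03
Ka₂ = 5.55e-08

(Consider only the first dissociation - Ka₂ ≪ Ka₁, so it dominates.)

First dissociation dominates. From Ka₁ = [H⁺][HA⁻]/[H₂A], x² + Ka₁·x − Ka₁·C = 0 with C = 0.12 M and Ka₁ = 6.30e-03. Solving: [H⁺] = (−Ka₁ + √(Ka₁² + 4·Ka₁·C)) / 2 = 2.4525e-02 M. pH = -log(2.4525e-02) = 1.61.

pH = 1.61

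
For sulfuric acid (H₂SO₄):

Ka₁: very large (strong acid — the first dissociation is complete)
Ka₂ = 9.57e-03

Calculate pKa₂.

pKa₂ = -log(Ka₂) = -log(9.57e-03) = 2.02.

pK_{a2} = 2.02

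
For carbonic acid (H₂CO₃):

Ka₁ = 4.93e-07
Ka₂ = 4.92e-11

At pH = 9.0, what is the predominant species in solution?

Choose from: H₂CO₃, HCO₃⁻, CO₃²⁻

pKa₁ = 6.31, pKa₂ = 10.31. For a polyprotic acid the predominant species crosses at each pKa: below pKa_n the protonated form dominates, above it the deprotonated form does. At pH = 9.0, the predominant species is HCO₃⁻.

HCO₃⁻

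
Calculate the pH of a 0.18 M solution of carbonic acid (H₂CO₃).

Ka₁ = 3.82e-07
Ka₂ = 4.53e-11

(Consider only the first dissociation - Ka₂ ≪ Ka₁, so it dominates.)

First dissociation dominates. From Ka₁ = [H⁺][HA⁻]/[H₂A], x² + Ka₁·x − Ka₁·C = 0 with C = 0.18 M and Ka₁ = 3.82e-07. Solving: [H⁺] = (−Ka₁ + √(Ka₁² + 4·Ka₁·C)) / 2 = 2.6203e-04 M. pH = -log(2.6203e-04) = 3.58.

pH = 3.58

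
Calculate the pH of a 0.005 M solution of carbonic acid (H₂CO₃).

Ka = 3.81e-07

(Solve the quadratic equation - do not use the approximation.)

x² + Ka×x - Ka×C = 0. Using quadratic formula: [H⁺] = 4.3456e-05

pH = 4.36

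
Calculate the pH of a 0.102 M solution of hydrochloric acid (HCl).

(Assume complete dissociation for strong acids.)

[H⁺] = 0.102 M for strong acid. pH = -log[H⁺] = -log(0.102)

pH = 0.99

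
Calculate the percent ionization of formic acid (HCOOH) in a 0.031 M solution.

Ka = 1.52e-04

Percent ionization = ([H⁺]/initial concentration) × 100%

Using Ka equilibrium: x² + Ka×x - Ka×C = 0. Solving: [H⁺] = 2.0960e-03. Percent = (2.0960e-03/0.031) × 100

Percent ionization = 6.76%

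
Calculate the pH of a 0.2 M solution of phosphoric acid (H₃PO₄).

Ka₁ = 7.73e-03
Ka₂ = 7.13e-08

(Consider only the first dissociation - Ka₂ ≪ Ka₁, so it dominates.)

First dissociation dominates. From Ka₁ = [H⁺][HA⁻]/[H₂A], x² + Ka₁·x − Ka₁·C = 0 with C = 0.2 M and Ka₁ = 7.73e-03. Solving: [H⁺] = (−Ka₁ + √(Ka₁² + 4·Ka₁·C)) / 2 = 3.5644e-02 M. pH = -log(3.5644e-02) = 1.45.

pH = 1.45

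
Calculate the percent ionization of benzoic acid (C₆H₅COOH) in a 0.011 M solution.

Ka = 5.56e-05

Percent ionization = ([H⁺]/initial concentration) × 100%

Using Ka equilibrium: x² + Ka×x - Ka×C = 0. Solving: [H⁺] = 7.5474e-04. Percent = (7.5474e-04/0.011) × 100

Percent ionization = 6.86%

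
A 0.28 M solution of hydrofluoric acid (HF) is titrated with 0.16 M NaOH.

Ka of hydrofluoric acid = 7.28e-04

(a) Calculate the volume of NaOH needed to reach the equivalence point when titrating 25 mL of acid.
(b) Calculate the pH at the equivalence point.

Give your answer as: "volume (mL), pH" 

moles acid = 0.28 × 25/1000 = 0.007 mol; V_base = moles/0.16 × 1000 = 43.8 mL. At equivalence only the conjugate base is present: [A⁻] = 0.007/0.069 = 1.0182e-01 M. Kb = Kw/Ka = 1.37e-11; [OH⁻] = √(Kb × [A⁻]) = 1.1826e-06; pOH = 5.93; pH = 14 - pOH = 8.07.

V = 43.8 mL, pH = 8.07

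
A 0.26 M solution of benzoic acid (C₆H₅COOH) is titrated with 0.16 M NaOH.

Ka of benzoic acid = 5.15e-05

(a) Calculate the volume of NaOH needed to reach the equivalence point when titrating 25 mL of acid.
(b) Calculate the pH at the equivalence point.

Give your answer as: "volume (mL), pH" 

moles acid = 0.26 × 25/1000 = 0.0065 mol; V_base = moles/0.16 × 1000 = 40.6 mL. At equivalence only the conjugate base is present: [A⁻] = 0.0065/0.066 = 9.9048e-02 M. Kb = Kw/Ka = 1.94e-10; [OH⁻] = √(Kb × [A⁻]) = 4.3855e-06; pOH = 5.36; pH = 14 - pOH = 8.64.

V = 40.6 mL, pH = 8.64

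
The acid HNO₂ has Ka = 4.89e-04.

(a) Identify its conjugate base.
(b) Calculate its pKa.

(a) The conjugate base is formed by removing one H⁺ from HNO₂, giving NO₂⁻. (b) pKa = -log(Ka) = -log(4.89e-04) = 3.31.

Conjugate base: NO₂⁻; pK_a = 3.31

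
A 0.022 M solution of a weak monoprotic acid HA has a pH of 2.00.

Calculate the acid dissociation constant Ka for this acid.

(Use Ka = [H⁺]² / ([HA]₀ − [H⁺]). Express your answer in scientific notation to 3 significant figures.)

[H⁺] = 10^(−pH) = 10^(−2.00) = 1.000e-02 M. For HA ⇌ H⁺ + A⁻, Ka = [H⁺][A⁻]/[HA] = [H⁺]² / ([HA]₀ − [H⁺]) = (1.000e-02)² / (0.022 − 1.000e-02) = 8.33e-03.

K_a = 8.33e-03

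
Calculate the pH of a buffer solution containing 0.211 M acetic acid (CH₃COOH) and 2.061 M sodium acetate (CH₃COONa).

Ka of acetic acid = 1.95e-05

pKa = -log(1.95e-05) = 4.71. pH = pKa + log([A⁻]/[HA]) = 4.71 + log(2.061/0.211)

pH = 5.70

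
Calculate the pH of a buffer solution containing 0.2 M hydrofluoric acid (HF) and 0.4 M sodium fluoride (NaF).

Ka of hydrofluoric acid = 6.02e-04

pKa = -log(6.02e-04) = 3.22. pH = pKa + log([A⁻]/[HA]) = 3.22 + log(0.4/0.2)

pH = 3.52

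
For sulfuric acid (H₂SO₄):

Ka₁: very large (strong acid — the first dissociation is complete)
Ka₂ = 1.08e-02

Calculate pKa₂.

pKa₂ = -log(Ka₂) = -log(1.08e-02) = 1.97.

pK_{a2} = 1.97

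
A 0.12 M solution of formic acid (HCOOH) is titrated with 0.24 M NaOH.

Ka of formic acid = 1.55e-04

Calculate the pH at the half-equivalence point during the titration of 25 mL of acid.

At half-equivalence [HA] = [A⁻], so Henderson-Hasselbalch gives pH = pKa = -log(1.55e-04) = 3.81.

pH = pKa = 3.81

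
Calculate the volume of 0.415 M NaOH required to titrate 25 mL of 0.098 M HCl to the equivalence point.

At equivalence: moles acid = moles base. moles HCl = 0.098 × 25/1000 = 0.00245 mol. V_base = moles / 0.415 × 1000 = 5.9 mL.

V_{base} = 5.9 mL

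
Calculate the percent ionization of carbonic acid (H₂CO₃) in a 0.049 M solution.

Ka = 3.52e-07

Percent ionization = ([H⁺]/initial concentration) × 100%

Using Ka equilibrium: x² + Ka×x - Ka×C = 0. Solving: [H⁺] = 1.3116e-04. Percent = (1.3116e-04/0.049) × 100

Percent ionization = 0.268%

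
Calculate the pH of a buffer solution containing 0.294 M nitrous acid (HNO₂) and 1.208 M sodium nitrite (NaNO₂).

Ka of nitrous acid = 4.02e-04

pKa = -log(4.02e-04) = 3.40. pH = pKa + log([A⁻]/[HA]) = 3.40 + log(1.208/0.294)

pH = 4.01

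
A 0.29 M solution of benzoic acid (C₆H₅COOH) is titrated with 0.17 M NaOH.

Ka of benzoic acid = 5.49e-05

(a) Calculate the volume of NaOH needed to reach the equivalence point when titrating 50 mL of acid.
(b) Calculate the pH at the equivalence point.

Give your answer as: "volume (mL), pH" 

moles acid = 0.29 × 50/1000 = 0.0145 mol; V_base = moles/0.17 × 1000 = 85.3 mL. At equivalence only the conjugate base is present: [A⁻] = 0.0145/0.135 = 1.0717e-01 M. Kb = Kw/Ka = 1.82e-10; [OH⁻] = √(Kb × [A⁻]) = 4.4183e-06; pOH = 5.35; pH = 14 - pOH = 8.65.

V = 85.3 mL, pH = 8.65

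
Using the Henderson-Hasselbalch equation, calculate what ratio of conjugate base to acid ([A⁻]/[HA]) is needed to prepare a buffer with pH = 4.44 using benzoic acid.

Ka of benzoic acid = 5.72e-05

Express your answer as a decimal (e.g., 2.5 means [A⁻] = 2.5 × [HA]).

pKa = -log(5.72e-05) = 4.2426. pH = pKa + log([A⁻]/[HA]), so log([A⁻]/[HA]) = pH − pKa = 4.44 − 4.2426 = 0.1974. [A⁻]/[HA] = 10^(0.1974) = 1.58

[A⁻]/[HA] = 1.58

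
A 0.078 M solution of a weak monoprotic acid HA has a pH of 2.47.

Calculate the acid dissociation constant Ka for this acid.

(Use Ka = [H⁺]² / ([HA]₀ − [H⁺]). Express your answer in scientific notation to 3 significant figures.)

[H⁺] = 10^(−pH) = 10^(−2.47) = 3.388e-03 M. For HA ⇌ H⁺ + A⁻, Ka = [H⁺][A⁻]/[HA] = [H⁺]² / ([HA]₀ − [H⁺]) = (3.388e-03)² / (0.078 − 3.388e-03) = 1.54e-04.

K_a = 1.54e-04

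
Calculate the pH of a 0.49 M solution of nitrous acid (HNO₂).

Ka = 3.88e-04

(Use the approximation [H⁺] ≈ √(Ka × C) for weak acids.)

[H⁺] = √(Ka × C) = √(3.88e-04 × 0.49) = 1.3788e-02. pH = -log(1.3788e-02)

pH = 1.86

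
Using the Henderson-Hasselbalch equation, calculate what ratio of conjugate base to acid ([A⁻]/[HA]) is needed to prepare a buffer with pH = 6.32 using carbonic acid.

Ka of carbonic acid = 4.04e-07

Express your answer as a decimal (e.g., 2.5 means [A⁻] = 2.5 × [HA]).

pKa = -log(4.04e-07) = 6.3936. pH = pKa + log([A⁻]/[HA]), so log([A⁻]/[HA]) = pH − pKa = 6.32 − 6.3936 = -0.0736. [A⁻]/[HA] = 10^(-0.0736) = 0.844

[A⁻]/[HA] = 0.844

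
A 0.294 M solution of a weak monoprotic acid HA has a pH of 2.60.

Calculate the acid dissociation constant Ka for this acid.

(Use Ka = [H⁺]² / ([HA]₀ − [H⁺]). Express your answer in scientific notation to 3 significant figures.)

[H⁺] = 10^(−pH) = 10^(−2.60) = 2.512e-03 M. For HA ⇌ H⁺ + A⁻, Ka = [H⁺][A⁻]/[HA] = [H⁺]² / ([HA]₀ − [H⁺]) = (2.512e-03)² / (0.294 − 2.512e-03) = 2.16e-05.

K_a = 2.16e-05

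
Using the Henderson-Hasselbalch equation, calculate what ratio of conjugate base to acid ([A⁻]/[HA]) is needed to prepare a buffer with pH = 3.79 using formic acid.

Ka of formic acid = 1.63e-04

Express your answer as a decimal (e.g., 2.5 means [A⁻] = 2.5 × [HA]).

pKa = -log(1.63e-04) = 3.7878. pH = pKa + log([A⁻]/[HA]), so log([A⁻]/[HA]) = pH − pKa = 3.79 − 3.7878 = 0.0022. [A⁻]/[HA] = 10^(0.0022) = 1.01

[A⁻]/[HA] = 1.01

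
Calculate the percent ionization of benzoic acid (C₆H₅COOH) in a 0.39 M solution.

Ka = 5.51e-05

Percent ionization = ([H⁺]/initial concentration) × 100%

Using Ka equilibrium: x² + Ka×x - Ka×C = 0. Solving: [H⁺] = 4.6082e-03. Percent = (4.6082e-03/0.39) × 100

Percent ionization = 1.18%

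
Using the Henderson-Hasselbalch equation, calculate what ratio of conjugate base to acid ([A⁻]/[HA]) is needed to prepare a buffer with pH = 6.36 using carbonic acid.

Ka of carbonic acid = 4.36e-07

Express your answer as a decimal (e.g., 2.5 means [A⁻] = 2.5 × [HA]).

pKa = -log(4.36e-07) = 6.3605. pH = pKa + log([A⁻]/[HA]), so log([A⁻]/[HA]) = pH − pKa = 6.36 − 6.3605 = -0.0005. [A⁻]/[HA] = 10^(-0.0005) = 0.999

[A⁻]/[HA] = 0.999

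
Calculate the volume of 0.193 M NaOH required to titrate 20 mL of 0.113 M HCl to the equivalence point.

At equivalence: moles acid = moles base. moles HCl = 0.113 × 20/1000 = 0.00226 mol. V_base = moles / 0.193 × 1000 = 11.7 mL.

V_{base} = 11.7 mL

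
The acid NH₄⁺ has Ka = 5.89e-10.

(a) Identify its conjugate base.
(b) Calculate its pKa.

(a) The conjugate base is formed by removing one H⁺ from NH₄⁺, giving NH₃. (b) pKa = -log(Ka) = -log(5.89e-10) = 9.23.

Conjugate base: NH₃; pK_a = 9.23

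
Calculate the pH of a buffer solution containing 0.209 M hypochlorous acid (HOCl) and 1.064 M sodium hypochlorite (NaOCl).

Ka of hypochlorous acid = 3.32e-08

pKa = -log(3.32e-08) = 7.48. pH = pKa + log([A⁻]/[HA]) = 7.48 + log(1.064/0.209)

pH = 8.19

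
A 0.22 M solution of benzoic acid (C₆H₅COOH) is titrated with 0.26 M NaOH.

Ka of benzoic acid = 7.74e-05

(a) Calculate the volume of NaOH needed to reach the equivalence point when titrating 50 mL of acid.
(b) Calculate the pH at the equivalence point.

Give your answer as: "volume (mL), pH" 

moles acid = 0.22 × 50/1000 = 0.011 mol; V_base = moles/0.26 × 1000 = 42.3 mL. At equivalence only the conjugate base is present: [A⁻] = 0.011/0.092 = 1.1917e-01 M. Kb = Kw/Ka = 1.29e-10; [OH⁻] = √(Kb × [A⁻]) = 3.9238e-06; pOH = 5.41; pH = 14 - pOH = 8.59.

V = 42.3 mL, pH = 8.59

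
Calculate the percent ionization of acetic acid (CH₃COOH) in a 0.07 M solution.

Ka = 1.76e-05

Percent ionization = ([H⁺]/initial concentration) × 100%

Using Ka equilibrium: x² + Ka×x - Ka×C = 0. Solving: [H⁺] = 1.1012e-03. Percent = (1.1012e-03/0.07) × 100

Percent ionization = 1.57%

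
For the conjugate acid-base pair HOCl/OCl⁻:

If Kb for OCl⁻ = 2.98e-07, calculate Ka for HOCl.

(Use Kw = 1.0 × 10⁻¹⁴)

For a conjugate pair Ka × Kb = Kw, so Ka = Kw/Kb = 1.0 × 10⁻¹⁴ / 2.98e-07 = 3.36e-08.

K_a = 3.36e-08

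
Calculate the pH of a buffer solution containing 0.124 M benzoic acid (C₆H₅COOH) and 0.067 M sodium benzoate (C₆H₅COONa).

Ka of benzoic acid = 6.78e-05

pKa = -log(6.78e-05) = 4.17. pH = pKa + log([A⁻]/[HA]) = 4.17 + log(0.067/0.124)

pH = 3.90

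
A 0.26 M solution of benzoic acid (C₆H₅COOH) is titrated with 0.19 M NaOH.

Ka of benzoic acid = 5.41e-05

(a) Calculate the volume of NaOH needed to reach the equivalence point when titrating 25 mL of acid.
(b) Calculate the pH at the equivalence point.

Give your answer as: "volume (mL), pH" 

moles acid = 0.26 × 25/1000 = 0.0065 mol; V_base = moles/0.19 × 1000 = 34.2 mL. At equivalence only the conjugate base is present: [A⁻] = 0.0065/0.059 = 1.0978e-01 M. Kb = Kw/Ka = 1.85e-10; [OH⁻] = √(Kb × [A⁻]) = 4.5046e-06; pOH = 5.35; pH = 14 - pOH = 8.65.

V = 34.2 mL, pH = 8.65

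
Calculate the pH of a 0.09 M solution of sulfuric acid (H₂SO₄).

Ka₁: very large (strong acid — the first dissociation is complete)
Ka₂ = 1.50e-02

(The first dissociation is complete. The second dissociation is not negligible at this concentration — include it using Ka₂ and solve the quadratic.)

First dissociation is complete: [H⁺]₀ = [HSO₄⁻]₀ = C = 0.09 M. Second dissociation HSO₄⁻ ⇌ H⁺ + SO₄²⁻: let x = [SO₄²⁻]. Ka₂ = (C + x)·x / (C − x) = 1.50e-02 → x² + (C + Ka₂)·x − Ka₂·C = 0 → x² + 0.10500·x − 1.350e-03 = 0. x = (−0.10500 + √(0.10500² + 4 × 1.350e-03)) / 2 = 1.1580e-02 M. [H⁺] = C + x = 0.09 + 1.1580e-02 = 1.0158e-01 M. pH = -log(1.0158e-01) = 0.99.

pH = 0.99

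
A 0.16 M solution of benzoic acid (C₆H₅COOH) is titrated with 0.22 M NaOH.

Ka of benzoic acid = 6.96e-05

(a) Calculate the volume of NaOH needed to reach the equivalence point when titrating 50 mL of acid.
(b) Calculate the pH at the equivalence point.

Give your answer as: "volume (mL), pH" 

moles acid = 0.16 × 50/1000 = 0.008 mol; V_base = moles/0.22 × 1000 = 36.4 mL. At equivalence only the conjugate base is present: [A⁻] = 0.008/0.086 = 9.2632e-02 M. Kb = Kw/Ka = 1.44e-10; [OH⁻] = √(Kb × [A⁻]) = 3.6482e-06; pOH = 5.44; pH = 14 - pOH = 8.56.

V = 36.4 mL, pH = 8.56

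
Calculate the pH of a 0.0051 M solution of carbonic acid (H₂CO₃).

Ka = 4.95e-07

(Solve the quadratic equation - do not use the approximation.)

x² + Ka×x - Ka×C = 0. Using quadratic formula: [H⁺] = 4.9998e-05

pH = 4.30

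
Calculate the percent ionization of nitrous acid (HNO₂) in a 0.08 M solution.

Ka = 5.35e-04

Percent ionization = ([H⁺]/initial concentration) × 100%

Using Ka equilibrium: x² + Ka×x - Ka×C = 0. Solving: [H⁺] = 6.2801e-03. Percent = (6.2801e-03/0.08) × 100

Percent ionization = 7.85%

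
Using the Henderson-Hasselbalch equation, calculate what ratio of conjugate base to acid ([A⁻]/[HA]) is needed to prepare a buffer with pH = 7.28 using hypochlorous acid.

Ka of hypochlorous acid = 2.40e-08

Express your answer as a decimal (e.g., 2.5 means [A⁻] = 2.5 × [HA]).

pKa = -log(2.40e-08) = 7.6198. pH = pKa + log([A⁻]/[HA]), so log([A⁻]/[HA]) = pH − pKa = 7.28 − 7.6198 = -0.3398. [A⁻]/[HA] = 10^(-0.3398) = 0.457

[A⁻]/[HA] = 0.457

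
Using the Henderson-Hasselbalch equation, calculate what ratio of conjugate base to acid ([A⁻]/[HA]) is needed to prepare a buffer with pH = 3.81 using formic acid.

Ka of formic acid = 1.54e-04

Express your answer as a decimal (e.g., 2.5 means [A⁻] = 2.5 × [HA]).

pKa = -log(1.54e-04) = 3.8125. pH = pKa + log([A⁻]/[HA]), so log([A⁻]/[HA]) = pH − pKa = 3.81 − 3.8125 = -0.0025. [A⁻]/[HA] = 10^(-0.0025) = 0.994

[A⁻]/[HA] = 0.994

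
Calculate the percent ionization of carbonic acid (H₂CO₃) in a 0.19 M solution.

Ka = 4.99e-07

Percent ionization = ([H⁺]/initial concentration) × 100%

Using Ka equilibrium: x² + Ka×x - Ka×C = 0. Solving: [H⁺] = 3.0766e-04. Percent = (3.0766e-04/0.19) × 100

Percent ionization = 0.162%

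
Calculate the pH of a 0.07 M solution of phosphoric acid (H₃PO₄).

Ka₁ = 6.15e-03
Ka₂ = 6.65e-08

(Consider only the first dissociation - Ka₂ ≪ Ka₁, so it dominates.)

First dissociation dominates. From Ka₁ = [H⁺][HA⁻]/[H₂A], x² + Ka₁·x − Ka₁·C = 0 with C = 0.07 M and Ka₁ = 6.15e-03. Solving: [H⁺] = (−Ka₁ + √(Ka₁² + 4·Ka₁·C)) / 2 = 1.7900e-02 M. pH = -log(1.7900e-02) = 1.75.

pH = 1.75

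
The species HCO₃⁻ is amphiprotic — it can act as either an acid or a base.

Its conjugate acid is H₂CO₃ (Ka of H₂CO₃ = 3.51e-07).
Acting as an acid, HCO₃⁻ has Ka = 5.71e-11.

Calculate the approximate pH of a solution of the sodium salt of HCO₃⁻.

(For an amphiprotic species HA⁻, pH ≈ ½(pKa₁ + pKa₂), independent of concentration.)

pKa₁ = -log(3.51e-07) = 6.45; pKa₂ = -log(5.71e-11) = 10.24. For an amphiprotic species, pH ≈ ½(pKa₁ + pKa₂) = ½(6.45 + 10.24) = 8.35.

pH = 8.35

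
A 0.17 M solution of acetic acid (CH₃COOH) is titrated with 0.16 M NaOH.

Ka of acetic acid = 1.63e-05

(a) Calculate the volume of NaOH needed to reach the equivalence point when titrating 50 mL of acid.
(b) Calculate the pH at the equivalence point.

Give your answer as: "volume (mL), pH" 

moles acid = 0.17 × 50/1000 = 0.0085 mol; V_base = moles/0.16 × 1000 = 53.1 mL. At equivalence only the conjugate base is present: [A⁻] = 0.0085/0.103 = 8.2424e-02 M. Kb = Kw/Ka = 6.13e-10; [OH⁻] = √(Kb × [A⁻]) = 7.1110e-06; pOH = 5.15; pH = 14 - pOH = 8.85.

V = 53.1 mL, pH = 8.85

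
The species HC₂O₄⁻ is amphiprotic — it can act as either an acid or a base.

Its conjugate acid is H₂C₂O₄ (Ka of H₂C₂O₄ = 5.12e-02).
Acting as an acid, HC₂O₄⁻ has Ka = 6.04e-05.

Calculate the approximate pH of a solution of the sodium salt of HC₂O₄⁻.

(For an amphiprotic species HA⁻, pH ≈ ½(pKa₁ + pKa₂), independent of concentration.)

pKa₁ = -log(5.12e-02) = 1.29; pKa₂ = -log(6.04e-05) = 4.22. For an amphiprotic species, pH ≈ ½(pKa₁ + pKa₂) = ½(1.29 + 4.22) = 2.75.

pH = 2.75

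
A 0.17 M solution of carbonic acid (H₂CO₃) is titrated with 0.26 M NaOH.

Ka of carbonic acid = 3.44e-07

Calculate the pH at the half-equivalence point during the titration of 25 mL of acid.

At half-equivalence [HA] = [A⁻], so Henderson-Hasselbalch gives pH = pKa = -log(3.44e-07) = 6.46.

pH = pKa = 6.46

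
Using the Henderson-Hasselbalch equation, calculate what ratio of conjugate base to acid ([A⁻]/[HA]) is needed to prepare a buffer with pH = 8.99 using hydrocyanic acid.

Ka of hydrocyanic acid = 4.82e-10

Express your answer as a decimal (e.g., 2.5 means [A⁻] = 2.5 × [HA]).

pKa = -log(4.82e-10) = 9.3170. pH = pKa + log([A⁻]/[HA]), so log([A⁻]/[HA]) = pH − pKa = 8.99 − 9.3170 = -0.3270. [A⁻]/[HA] = 10^(-0.3270) = 0.471

[A⁻]/[HA] = 0.471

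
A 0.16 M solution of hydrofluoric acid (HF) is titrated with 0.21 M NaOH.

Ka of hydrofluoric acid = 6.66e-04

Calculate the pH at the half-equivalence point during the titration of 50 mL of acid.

At half-equivalence [HA] = [A⁻], so Henderson-Hasselbalch gives pH = pKa = -log(6.66e-04) = 3.18.

pH = pKa = 3.18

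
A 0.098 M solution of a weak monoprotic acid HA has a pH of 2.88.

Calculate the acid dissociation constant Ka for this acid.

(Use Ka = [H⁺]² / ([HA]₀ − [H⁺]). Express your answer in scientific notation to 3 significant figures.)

[H⁺] = 10^(−pH) = 10^(−2.88) = 1.318e-03 M. For HA ⇌ H⁺ + A⁻, Ka = [H⁺][A⁻]/[HA] = [H⁺]² / ([HA]₀ − [H⁺]) = (1.318e-03)² / (0.098 − 1.318e-03) = 1.80e-05.

K_a = 1.80e-05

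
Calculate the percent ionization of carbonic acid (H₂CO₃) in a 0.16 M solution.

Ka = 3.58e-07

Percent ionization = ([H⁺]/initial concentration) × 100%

Using Ka equilibrium: x² + Ka×x - Ka×C = 0. Solving: [H⁺] = 2.3915e-04. Percent = (2.3915e-04/0.16) × 100

Percent ionization = 0.149%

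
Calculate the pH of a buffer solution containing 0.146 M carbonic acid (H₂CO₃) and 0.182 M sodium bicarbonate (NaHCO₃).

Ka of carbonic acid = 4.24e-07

pKa = -log(4.24e-07) = 6.37. pH = pKa + log([A⁻]/[HA]) = 6.37 + log(0.182/0.146)

pH = 6.47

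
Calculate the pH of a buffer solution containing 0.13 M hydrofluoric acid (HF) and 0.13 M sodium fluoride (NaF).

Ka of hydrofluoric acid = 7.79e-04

pKa = -log(7.79e-04) = 3.11. pH = pKa + log([A⁻]/[HA]) = 3.11 + log(0.13/0.13)

pH = 3.11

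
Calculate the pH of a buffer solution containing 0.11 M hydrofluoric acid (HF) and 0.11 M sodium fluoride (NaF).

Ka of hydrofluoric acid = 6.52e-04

pKa = -log(6.52e-04) = 3.19. pH = pKa + log([A⁻]/[HA]) = 3.19 + log(0.11/0.11)

pH = 3.19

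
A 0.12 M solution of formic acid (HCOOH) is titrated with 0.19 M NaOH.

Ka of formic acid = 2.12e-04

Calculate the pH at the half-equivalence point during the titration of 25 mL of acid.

At half-equivalence [HA] = [A⁻], so Henderson-Hasselbalch gives pH = pKa = -log(2.12e-04) = 3.67.

pH = pKa = 3.67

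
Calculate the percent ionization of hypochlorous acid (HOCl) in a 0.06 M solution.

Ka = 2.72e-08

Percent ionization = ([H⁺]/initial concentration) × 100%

Using Ka equilibrium: x² + Ka×x - Ka×C = 0. Solving: [H⁺] = 4.0384e-05. Percent = (4.0384e-05/0.06) × 100

Percent ionization = 0.0673%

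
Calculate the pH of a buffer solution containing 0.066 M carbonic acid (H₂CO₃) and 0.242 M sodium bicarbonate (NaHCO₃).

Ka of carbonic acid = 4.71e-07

pKa = -log(4.71e-07) = 6.33. pH = pKa + log([A⁻]/[HA]) = 6.33 + log(0.242/0.066)

pH = 6.89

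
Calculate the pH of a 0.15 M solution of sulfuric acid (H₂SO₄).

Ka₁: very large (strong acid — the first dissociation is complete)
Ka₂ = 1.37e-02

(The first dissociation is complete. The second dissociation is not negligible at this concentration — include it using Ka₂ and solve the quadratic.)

First dissociation is complete: [H⁺]₀ = [HSO₄⁻]₀ = C = 0.15 M. Second dissociation HSO₄⁻ ⇌ H⁺ + SO₄²⁻: let x = [SO₄²⁻]. Ka₂ = (C + x)·x / (C − x) = 1.37e-02 → x² + (C + Ka₂)·x − Ka₂·C = 0 → x² + 0.16370·x − 2.055e-03 = 0. x = (−0.16370 + √(0.16370² + 4 × 2.055e-03)) / 2 = 1.1715e-02 M. [H⁺] = C + x = 0.15 + 1.1715e-02 = 1.6172e-01 M. pH = -log(1.6172e-01) = 0.79.

pH = 0.79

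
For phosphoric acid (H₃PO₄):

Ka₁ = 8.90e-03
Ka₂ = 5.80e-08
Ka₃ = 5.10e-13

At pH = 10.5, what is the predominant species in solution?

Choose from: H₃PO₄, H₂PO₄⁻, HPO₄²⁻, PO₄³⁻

pKa₁ = 2.05, pKa₂ = 7.24, pKa₃ = 12.29. For a polyprotic acid the predominant species crosses at each pKa: below pKa_n the protonated form dominates, above it the deprotonated form does. At pH = 10.5, the predominant species is HPO₄²⁻.

HPO₄²⁻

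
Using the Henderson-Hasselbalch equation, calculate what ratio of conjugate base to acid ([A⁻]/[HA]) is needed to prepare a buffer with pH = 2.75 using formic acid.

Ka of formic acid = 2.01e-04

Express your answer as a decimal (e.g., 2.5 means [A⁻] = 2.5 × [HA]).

pKa = -log(2.01e-04) = 3.6968. pH = pKa + log([A⁻]/[HA]), so log([A⁻]/[HA]) = pH − pKa = 2.75 − 3.6968 = -0.9468. [A⁻]/[HA] = 10^(-0.9468) = 0.113

[A⁻]/[HA] = 0.113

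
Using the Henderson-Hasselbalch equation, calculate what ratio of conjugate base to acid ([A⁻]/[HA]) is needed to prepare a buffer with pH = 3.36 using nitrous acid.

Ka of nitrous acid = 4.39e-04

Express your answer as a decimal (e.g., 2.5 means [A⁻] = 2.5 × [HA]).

pKa = -log(4.39e-04) = 3.3575. pH = pKa + log([A⁻]/[HA]), so log([A⁻]/[HA]) = pH − pKa = 3.36 − 3.3575 = 0.0025. [A⁻]/[HA] = 10^(0.0025) = 1.01

[A⁻]/[HA] = 1.01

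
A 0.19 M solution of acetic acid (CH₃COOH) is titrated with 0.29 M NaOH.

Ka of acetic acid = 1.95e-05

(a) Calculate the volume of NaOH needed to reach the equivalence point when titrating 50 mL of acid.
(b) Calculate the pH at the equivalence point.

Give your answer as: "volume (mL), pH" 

moles acid = 0.19 × 50/1000 = 0.0095 mol; V_base = moles/0.29 × 1000 = 32.8 mL. At equivalence only the conjugate base is present: [A⁻] = 0.0095/0.083 = 1.1479e-01 M. Kb = Kw/Ka = 5.13e-10; [OH⁻] = √(Kb × [A⁻]) = 7.6725e-06; pOH = 5.12; pH = 14 - pOH = 8.88.

V = 32.8 mL, pH = 8.88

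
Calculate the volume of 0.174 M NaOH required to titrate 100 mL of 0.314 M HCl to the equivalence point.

At equivalence: moles acid = moles base. moles HCl = 0.314 × 100/1000 = 0.0314 mol. V_base = moles / 0.174 × 1000 = 180.5 mL.

V_{base} = 180.5 mL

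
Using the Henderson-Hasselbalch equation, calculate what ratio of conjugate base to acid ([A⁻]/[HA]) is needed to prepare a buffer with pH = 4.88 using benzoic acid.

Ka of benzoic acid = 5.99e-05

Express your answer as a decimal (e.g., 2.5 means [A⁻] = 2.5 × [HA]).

pKa = -log(5.99e-05) = 4.2226. pH = pKa + log([A⁻]/[HA]), so log([A⁻]/[HA]) = pH − pKa = 4.88 − 4.2226 = 0.6574. [A⁻]/[HA] = 10^(0.6574) = 4.54

[A⁻]/[HA] = 4.54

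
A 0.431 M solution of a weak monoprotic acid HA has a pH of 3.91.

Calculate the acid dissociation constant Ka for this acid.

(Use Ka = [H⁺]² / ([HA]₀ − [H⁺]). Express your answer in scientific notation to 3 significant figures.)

[H⁺] = 10^(−pH) = 10^(−3.91) = 1.230e-04 M. For HA ⇌ H⁺ + A⁻, Ka = [H⁺][A⁻]/[HA] = [H⁺]² / ([HA]₀ − [H⁺]) = (1.230e-04)² / (0.431 − 1.230e-04) = 3.51e-08.

K_a = 3.51e-08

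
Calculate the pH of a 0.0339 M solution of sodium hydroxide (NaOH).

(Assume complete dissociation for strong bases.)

[OH⁻] = 0.0339 M for strong base. pOH = -log[OH⁻] = 1.47, pH = 14 - pOH

pH = 12.53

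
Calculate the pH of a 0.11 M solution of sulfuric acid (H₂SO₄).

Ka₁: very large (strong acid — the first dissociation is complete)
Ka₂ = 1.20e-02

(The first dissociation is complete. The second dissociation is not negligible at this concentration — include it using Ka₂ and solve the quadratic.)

First dissociation is complete: [H⁺]₀ = [HSO₄⁻]₀ = C = 0.11 M. Second dissociation HSO₄⁻ ⇌ H⁺ + SO₄²⁻: let x = [SO₄²⁻]. Ka₂ = (C + x)·x / (C − x) = 1.20e-02 → x² + (C + Ka₂)·x − Ka₂·C = 0 → x² + 0.12200·x − 1.320e-03 = 0. x = (−0.12200 + √(0.12200² + 4 × 1.320e-03)) / 2 = 1.0000e-02 M. [H⁺] = C + x = 0.11 + 1.0000e-02 = 1.2000e-01 M. pH = -log(1.2000e-01) = 0.92.

pH = 0.92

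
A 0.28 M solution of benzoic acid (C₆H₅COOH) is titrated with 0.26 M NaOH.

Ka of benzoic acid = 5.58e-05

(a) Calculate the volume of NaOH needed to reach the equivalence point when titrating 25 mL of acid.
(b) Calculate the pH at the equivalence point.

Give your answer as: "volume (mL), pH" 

moles acid = 0.28 × 25/1000 = 0.007 mol; V_base = moles/0.26 × 1000 = 26.9 mL. At equivalence only the conjugate base is present: [A⁻] = 0.007/0.052 = 1.3481e-01 M. Kb = Kw/Ka = 1.79e-10; [OH⁻] = √(Kb × [A⁻]) = 4.9153e-06; pOH = 5.31; pH = 14 - pOH = 8.69.

V = 26.9 mL, pH = 8.69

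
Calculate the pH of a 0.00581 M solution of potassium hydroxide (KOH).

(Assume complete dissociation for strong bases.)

[OH⁻] = 0.00581 M for strong base. pOH = -log[OH⁻] = 2.24, pH = 14 - pOH

pH = 11.76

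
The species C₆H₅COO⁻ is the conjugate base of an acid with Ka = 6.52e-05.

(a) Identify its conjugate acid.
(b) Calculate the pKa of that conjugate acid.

(a) The conjugate acid is formed by adding one H⁺ to C₆H₅COO⁻, giving C₆H₅COOH. (b) pKa = -log(Ka) = -log(6.52e-05) = 4.19.

Conjugate acid: C₆H₅COOH; pK_a = 4.19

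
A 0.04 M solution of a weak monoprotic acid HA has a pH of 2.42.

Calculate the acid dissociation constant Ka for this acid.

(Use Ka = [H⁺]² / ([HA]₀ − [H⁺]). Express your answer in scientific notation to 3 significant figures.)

[H⁺] = 10^(−pH) = 10^(−2.42) = 3.802e-03 M. For HA ⇌ H⁺ + A⁻, Ka = [H⁺][A⁻]/[HA] = [H⁺]² / ([HA]₀ − [H⁺]) = (3.802e-03)² / (0.04 − 3.802e-03) = 3.99e-04.

K_a = 3.99e-04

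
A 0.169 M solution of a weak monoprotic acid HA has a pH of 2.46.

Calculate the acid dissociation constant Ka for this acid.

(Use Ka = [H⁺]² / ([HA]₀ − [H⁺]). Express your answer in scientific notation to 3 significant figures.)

[H⁺] = 10^(−pH) = 10^(−2.46) = 3.467e-03 M. For HA ⇌ H⁺ + A⁻, Ka = [H⁺][A⁻]/[HA] = [H⁺]² / ([HA]₀ − [H⁺]) = (3.467e-03)² / (0.169 − 3.467e-03) = 7.26e-05.

K_a = 7.26e-05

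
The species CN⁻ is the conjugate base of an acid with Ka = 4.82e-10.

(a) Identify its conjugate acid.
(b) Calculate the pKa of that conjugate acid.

(a) The conjugate acid is formed by adding one H⁺ to CN⁻, giving HCN. (b) pKa = -log(Ka) = -log(4.82e-10) = 9.32.

Conjugate acid: HCN; pK_a = 9.32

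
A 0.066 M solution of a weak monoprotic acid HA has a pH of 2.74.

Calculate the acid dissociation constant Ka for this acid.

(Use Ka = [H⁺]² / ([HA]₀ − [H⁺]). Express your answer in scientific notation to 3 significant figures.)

[H⁺] = 10^(−pH) = 10^(−2.74) = 1.820e-03 M. For HA ⇌ H⁺ + A⁻, Ka = [H⁺][A⁻]/[HA] = [H⁺]² / ([HA]₀ − [H⁺]) = (1.820e-03)² / (0.066 − 1.820e-03) = 5.16e-05.

K_a = 5.16e-05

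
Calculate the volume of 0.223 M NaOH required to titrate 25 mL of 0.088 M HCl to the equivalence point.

At equivalence: moles acid = moles base. moles HCl = 0.088 × 25/1000 = 0.0022 mol. V_base = moles / 0.223 × 1000 = 9.9 mL.

V_{base} = 9.9 mL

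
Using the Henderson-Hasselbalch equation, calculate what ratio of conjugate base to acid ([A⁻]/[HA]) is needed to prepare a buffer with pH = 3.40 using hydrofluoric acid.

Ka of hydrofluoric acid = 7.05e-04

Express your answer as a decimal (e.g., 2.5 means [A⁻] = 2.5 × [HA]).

pKa = -log(7.05e-04) = 3.1518. pH = pKa + log([A⁻]/[HA]), so log([A⁻]/[HA]) = pH − pKa = 3.40 − 3.1518 = 0.2482. [A⁻]/[HA] = 10^(0.2482) = 1.77

[A⁻]/[HA] = 1.77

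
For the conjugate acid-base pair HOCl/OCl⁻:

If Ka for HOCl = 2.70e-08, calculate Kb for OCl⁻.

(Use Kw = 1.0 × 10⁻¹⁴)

For a conjugate pair Ka × Kb = Kw, so Kb = Kw/Ka = 1.0 × 10⁻¹⁴ / 2.70e-08 = 3.70e-07.

K_b = 3.70e-07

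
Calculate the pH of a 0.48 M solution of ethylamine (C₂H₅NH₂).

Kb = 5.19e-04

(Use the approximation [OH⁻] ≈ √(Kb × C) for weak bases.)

[OH⁻] = √(Kb × C) = √(5.19e-04 × 0.48) = 1.5784e-02. pOH = 1.80, pH = 14 - pOH

pH = 12.20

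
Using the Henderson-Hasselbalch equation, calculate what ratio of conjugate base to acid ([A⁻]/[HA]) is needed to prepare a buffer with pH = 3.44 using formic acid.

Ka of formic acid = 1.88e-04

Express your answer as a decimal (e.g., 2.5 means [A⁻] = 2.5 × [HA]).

pKa = -log(1.88e-04) = 3.7258. pH = pKa + log([A⁻]/[HA]), so log([A⁻]/[HA]) = pH − pKa = 3.44 − 3.7258 = -0.2858. [A⁻]/[HA] = 10^(-0.2858) = 0.518

[A⁻]/[HA] = 0.518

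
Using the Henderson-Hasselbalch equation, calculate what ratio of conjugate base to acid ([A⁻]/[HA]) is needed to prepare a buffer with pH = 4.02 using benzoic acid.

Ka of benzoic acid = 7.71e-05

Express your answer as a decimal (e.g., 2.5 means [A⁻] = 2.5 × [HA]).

pKa = -log(7.71e-05) = 4.1129. pH = pKa + log([A⁻]/[HA]), so log([A⁻]/[HA]) = pH − pKa = 4.02 − 4.1129 = -0.0929. [A⁻]/[HA] = 10^(-0.0929) = 0.807

[A⁻]/[HA] = 0.807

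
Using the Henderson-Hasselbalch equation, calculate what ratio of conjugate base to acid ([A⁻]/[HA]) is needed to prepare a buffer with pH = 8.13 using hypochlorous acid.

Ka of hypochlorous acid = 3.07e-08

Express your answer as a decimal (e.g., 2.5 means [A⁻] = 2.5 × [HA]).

pKa = -log(3.07e-08) = 7.5129. pH = pKa + log([A⁻]/[HA]), so log([A⁻]/[HA]) = pH − pKa = 8.13 − 7.5129 = 0.6171. [A⁻]/[HA] = 10^(0.6171) = 4.14

[A⁻]/[HA] = 4.14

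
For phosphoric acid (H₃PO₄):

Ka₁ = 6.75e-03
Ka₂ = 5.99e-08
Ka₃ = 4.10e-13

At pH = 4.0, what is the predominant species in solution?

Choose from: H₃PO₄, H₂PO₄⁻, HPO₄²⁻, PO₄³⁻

pKa₁ = 2.17, pKa₂ = 7.22, pKa₃ = 12.39. For a polyprotic acid the predominant species crosses at each pKa: below pKa_n the protonated form dominates, above it the deprotonated form does. At pH = 4.0, the predominant species is H₂PO₄⁻.

H₂PO₄⁻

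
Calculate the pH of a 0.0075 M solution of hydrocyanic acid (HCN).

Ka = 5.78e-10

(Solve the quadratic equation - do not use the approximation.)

x² + Ka×x - Ka×C = 0. Using quadratic formula: [H⁺] = 2.0818e-06

pH = 5.68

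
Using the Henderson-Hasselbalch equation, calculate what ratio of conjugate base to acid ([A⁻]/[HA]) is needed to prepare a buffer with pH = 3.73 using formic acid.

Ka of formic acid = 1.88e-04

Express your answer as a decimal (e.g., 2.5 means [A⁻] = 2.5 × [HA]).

pKa = -log(1.88e-04) = 3.7258. pH = pKa + log([A⁻]/[HA]), so log([A⁻]/[HA]) = pH − pKa = 3.73 − 3.7258 = 0.0042. [A⁻]/[HA] = 10^(0.0042) = 1.01

[A⁻]/[HA] = 1.01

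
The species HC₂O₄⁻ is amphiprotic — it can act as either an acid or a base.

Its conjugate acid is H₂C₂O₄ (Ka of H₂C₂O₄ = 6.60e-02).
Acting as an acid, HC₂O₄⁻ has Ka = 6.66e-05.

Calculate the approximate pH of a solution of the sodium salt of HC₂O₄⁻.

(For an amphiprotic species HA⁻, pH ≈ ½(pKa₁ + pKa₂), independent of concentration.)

pKa₁ = -log(6.60e-02) = 1.18; pKa₂ = -log(6.66e-05) = 4.18. For an amphiprotic species, pH ≈ ½(pKa₁ + pKa₂) = ½(1.18 + 4.18) = 2.68.

pH = 2.68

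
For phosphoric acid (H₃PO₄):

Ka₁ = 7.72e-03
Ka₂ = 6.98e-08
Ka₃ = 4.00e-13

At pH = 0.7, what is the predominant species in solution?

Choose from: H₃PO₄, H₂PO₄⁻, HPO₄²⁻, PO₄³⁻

pKa₁ = 2.11, pKa₂ = 7.16, pKa₃ = 12.40. For a polyprotic acid the predominant species crosses at each pKa: below pKa_n the protonated form dominates, above it the deprotonated form does. At pH = 0.7, the predominant species is H₃PO₄.

H₃PO₄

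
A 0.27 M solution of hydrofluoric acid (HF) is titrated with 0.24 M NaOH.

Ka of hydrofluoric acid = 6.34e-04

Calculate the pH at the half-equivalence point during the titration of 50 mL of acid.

At half-equivalence [HA] = [A⁻], so Henderson-Hasselbalch gives pH = pKa = -log(6.34e-04) = 3.20.

pH = pKa = 3.20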